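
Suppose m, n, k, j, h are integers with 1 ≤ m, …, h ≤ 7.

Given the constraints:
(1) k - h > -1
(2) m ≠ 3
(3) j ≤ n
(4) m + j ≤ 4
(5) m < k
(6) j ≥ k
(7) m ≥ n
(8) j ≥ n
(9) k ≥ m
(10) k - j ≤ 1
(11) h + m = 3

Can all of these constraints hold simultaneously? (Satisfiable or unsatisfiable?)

Unsatisfiable

Constraints 3, 5, 6, and 7 give n ≤ m, m < k, k ≤ j, j ≤ n. Chaining: n ≤ m < k ≤ j ≤ n, which forces n < n — impossible.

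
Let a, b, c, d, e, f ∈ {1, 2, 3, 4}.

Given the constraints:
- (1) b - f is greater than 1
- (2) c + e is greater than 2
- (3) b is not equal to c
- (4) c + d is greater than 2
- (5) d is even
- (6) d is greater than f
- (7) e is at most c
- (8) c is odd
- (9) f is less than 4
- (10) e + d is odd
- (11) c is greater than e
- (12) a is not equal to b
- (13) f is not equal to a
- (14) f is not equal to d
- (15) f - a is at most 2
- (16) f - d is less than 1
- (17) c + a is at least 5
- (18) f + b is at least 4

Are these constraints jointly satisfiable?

Satisfiable

Take a = 2, b = 4, c = 3, d = 2, e = 1, f = 1. Then constraint 1: b - f = 3; constraint 2: c + e = 4, and every other listed constraint is also met.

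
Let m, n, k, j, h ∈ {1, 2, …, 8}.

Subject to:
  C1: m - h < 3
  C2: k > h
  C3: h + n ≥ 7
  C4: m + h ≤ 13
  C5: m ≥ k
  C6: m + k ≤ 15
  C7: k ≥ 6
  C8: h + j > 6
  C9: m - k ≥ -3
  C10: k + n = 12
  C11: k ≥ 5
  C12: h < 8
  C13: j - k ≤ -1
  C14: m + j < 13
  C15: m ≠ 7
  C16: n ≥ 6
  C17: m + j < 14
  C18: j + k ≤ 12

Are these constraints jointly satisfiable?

Satisfiable

Take m = 6, n = 6, k = 6, j = 5, h = 4. Then constraint 1: m - h = 2; constraint 3: h + n = 10, and every other listed constraint is also met.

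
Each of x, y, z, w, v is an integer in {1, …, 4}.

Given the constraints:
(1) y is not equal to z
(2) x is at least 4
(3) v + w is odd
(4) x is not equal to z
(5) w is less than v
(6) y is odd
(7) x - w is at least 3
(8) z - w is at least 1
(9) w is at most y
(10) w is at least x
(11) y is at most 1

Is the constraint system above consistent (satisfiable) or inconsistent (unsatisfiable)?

Unsatisfiable

From constraints 2 and 10: w ≥ x and x ≥ 4, so w ≥ 4. From constraints 9 and 11: w ≤ y and y ≤ 1, so w ≤ 1. But 1 < 4, so no value of w works.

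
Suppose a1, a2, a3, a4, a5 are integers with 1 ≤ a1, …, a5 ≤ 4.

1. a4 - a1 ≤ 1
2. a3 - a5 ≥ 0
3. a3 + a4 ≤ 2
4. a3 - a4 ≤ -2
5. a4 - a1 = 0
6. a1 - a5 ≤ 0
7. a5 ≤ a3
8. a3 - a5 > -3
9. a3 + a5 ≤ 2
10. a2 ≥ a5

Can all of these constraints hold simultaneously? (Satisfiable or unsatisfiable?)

Constraints 1, 2, 4, and 6 give a1 − a4 ≥ -1, a4 − a3 ≥ 2, a3 − a5 ≥ 0, a5 − a1 ≥ 0.
Adding all 4 inequalities: the left sides telescope to 0, and the right sides sum to (-1) + 2 + 0 + 0 = 1. So 0 ≥ 1, which is false.

Unsatisfiable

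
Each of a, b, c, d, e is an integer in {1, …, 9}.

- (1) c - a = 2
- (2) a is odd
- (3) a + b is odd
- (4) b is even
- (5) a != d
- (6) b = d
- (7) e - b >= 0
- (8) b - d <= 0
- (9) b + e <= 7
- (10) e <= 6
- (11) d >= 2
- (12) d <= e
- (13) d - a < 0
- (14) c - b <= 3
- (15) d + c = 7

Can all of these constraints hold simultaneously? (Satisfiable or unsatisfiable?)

Setting (a, b, c, d, e) = (3, 2, 5, 2, 4) satisfies everything: constraint 1: c - a = 2; constraint 7: e - b = 2; constraint 8: b - d = 0, and the others follow.

Satisfiable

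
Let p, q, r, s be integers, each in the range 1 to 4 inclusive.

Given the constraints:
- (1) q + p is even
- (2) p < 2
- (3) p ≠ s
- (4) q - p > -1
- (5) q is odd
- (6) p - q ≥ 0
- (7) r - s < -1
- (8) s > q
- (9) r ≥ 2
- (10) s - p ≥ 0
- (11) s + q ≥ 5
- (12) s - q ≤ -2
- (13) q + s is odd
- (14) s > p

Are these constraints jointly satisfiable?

Unsatisfiable

Constraints 6, 10, and 12 give s − p ≥ 0, p − q ≥ 0, q − s ≥ 2.
Adding all 3 inequalities: the left sides telescope to 0, and the right sides sum to 0 + 0 + 2 = 2. So 0 ≥ 2, which is false.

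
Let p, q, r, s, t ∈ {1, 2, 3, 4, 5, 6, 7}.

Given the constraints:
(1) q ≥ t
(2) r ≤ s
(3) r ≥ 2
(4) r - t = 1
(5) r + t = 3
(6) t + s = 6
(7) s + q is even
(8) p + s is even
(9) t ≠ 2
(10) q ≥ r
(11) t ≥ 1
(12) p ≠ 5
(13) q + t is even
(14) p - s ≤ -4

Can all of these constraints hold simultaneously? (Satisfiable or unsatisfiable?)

Satisfiable

Take p = 1, q = 5, r = 2, s = 5, t = 1. Then constraint 4: r - t = 1; constraint 5: r + t = 3; constraint 6: t + s = 6, and every other listed constraint is also met.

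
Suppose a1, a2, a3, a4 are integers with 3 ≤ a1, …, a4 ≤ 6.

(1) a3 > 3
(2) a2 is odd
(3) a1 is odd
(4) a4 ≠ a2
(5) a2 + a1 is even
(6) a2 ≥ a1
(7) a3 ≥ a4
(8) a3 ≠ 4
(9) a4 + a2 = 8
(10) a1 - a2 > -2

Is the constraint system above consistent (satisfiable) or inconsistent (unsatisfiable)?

Satisfiable

The assignment a1 = 5, a2 = 5, a3 = 5, a4 = 3 works:
  constraint 2 holds since a2 = 5 is odd.
  constraint 9 holds since a4 + a2 = 8.
  constraint 10 holds since a1 - a2 = 0.
The rest check out directly.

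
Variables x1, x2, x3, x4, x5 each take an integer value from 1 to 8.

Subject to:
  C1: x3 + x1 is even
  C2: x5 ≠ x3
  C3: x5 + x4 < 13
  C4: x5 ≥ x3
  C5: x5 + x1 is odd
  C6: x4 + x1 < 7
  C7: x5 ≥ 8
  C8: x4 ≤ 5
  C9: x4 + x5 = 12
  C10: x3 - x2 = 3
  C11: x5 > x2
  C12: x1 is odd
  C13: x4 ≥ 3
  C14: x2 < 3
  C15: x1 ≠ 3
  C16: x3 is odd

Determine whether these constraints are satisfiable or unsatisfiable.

The assignment x1 = 1, x2 = 2, x3 = 5, x4 = 4, x5 = 8 works:
  constraint 3 holds since x5 + x4 = 12.
  constraint 6 holds since x4 + x1 = 5.
  constraint 9 holds since x4 + x5 = 12.
The rest check out directly.

Satisfiable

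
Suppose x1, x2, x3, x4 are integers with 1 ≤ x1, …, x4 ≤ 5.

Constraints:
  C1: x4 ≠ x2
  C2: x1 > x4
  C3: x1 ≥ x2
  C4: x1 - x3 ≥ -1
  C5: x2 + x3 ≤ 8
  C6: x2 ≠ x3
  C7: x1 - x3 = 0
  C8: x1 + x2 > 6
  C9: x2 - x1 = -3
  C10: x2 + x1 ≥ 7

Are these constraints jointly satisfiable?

Setting (x1, x2, x3, x4) = (5, 2, 5, 1) satisfies everything: constraint 4: x1 - x3 = 0; constraint 5: x2 + x3 = 7, and the others follow.

Satisfiable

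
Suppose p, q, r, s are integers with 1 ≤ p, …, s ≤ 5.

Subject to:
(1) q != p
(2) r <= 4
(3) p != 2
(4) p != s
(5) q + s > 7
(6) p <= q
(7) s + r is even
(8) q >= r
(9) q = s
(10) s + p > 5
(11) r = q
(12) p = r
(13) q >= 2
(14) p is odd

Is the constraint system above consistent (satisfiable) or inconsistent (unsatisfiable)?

From constraints 9, 11, and 12, p = r = q = s, so p = s. But constraint 4 says p ≠ s. Contradiction.

Unsatisfiable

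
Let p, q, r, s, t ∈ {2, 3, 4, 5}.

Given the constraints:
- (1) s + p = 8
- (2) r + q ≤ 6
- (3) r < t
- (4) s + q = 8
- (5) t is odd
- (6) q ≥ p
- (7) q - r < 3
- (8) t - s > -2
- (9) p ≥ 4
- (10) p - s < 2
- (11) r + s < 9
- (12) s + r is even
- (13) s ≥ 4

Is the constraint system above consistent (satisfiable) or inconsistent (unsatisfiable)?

Satisfiable

Take p = 4, q = 4, r = 2, s = 4, t = 5. Then constraint 1: s + p = 8; constraint 2: r + q = 6, and every other listed constraint is also met.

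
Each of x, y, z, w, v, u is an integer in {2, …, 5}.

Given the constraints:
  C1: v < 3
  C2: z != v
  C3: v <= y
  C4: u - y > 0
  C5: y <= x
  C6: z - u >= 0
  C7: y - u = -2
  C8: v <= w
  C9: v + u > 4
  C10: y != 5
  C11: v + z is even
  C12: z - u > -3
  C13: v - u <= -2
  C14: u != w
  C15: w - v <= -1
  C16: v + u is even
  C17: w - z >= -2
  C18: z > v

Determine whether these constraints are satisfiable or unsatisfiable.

Unsatisfiable

Constraints 6, 13, 15, and 17 give z − u ≥ 0, u − v ≥ 2, v − w ≥ 1, w − z ≥ -2.
Adding all 4 inequalities: the left sides telescope to 0, and the right sides sum to 0 + 2 + 1 + (-2) = 1. So 0 ≥ 1, which is false.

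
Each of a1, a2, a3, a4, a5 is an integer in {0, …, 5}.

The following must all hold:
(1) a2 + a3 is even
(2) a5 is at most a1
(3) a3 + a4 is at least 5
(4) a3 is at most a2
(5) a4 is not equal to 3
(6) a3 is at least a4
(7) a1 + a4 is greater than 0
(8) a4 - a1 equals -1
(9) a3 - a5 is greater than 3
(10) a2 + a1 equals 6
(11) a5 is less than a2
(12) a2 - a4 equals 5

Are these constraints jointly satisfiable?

One satisfying assignment is a1 = 1, a2 = 5, a3 = 5, a4 = 0, a5 = 0.
For the less obvious constraints — constraint 3: a3 + a4 = 5; constraint 7: a1 + a4 = 1; constraint 8: a4 - a1 = -1 — and the others hold by inspection.

Satisfiable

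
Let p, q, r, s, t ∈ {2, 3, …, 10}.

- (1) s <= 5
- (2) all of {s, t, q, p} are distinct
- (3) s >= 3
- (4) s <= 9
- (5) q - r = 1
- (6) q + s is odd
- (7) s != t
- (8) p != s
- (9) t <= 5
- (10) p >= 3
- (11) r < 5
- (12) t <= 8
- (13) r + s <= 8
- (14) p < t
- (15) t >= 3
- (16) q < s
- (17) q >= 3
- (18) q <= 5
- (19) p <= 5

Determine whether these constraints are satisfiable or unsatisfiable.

Constraints 1, 3, 9, 10, 15, 17, 18, and 19 confine each of s, t, q, p to the 3 values {3, …, 5}.
Constraint 2 requires all 4 of them to be distinct, but only 3 values are available — impossible by the pigeonhole principle.

Unsatisfiable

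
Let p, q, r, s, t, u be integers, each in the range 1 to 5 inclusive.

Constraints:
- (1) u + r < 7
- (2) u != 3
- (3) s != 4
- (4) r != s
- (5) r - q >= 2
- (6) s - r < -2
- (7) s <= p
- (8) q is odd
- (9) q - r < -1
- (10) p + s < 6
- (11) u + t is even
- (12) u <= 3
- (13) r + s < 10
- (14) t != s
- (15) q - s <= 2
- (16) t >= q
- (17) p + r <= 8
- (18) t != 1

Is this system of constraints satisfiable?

Setting (p, q, r, s, t, u) = (3, 3, 5, 2, 3, 1) satisfies everything: constraint 1: u + r = 6; constraint 5: r - q = 2; constraint 6: s - r = -3, and the others follow.

Satisfiable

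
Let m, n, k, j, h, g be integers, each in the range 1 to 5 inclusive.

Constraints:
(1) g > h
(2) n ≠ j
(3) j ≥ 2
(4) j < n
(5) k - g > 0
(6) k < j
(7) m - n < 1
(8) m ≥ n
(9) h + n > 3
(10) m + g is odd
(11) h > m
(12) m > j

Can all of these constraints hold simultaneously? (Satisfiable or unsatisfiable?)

Unsatisfiable

Constraints 1, 5, 6, 11, and 12 give k < j, j < m, m < h, h < g, g < k. Chaining: k < j < m < h < g < k, which forces k < k — impossible.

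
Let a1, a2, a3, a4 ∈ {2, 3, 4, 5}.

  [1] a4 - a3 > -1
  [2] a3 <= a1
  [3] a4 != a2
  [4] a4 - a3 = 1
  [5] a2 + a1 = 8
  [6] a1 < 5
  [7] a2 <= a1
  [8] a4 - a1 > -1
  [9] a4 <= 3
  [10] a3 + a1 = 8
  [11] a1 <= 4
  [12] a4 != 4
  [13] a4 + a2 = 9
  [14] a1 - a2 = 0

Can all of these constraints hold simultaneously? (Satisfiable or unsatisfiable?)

From constraint 9: a4 ≤ 3. From constraints 7 and 11: a2 ≤ a1 ≤ 4. Hence a4 + a2 ≤ 7. But constraint 13 requires a4 + a2 = 9, and 9 > 7. Contradiction.

Unsatisfiable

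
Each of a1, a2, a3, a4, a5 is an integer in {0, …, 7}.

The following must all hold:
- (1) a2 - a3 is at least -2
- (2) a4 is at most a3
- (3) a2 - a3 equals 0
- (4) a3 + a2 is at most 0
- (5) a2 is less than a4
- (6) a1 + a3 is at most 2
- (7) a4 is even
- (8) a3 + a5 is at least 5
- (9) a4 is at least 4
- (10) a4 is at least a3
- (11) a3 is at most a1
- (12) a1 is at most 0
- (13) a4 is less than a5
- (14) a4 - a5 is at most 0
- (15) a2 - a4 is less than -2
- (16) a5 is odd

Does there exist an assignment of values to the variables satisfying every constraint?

Unsatisfiable

From constraints 2 and 9: a3 ≥ a4 and a4 ≥ 4, so a3 ≥ 4. From constraints 11 and 12: a3 ≤ a1 and a1 ≤ 0, so a3 ≤ 0. But 0 < 4, so no value of a3 works.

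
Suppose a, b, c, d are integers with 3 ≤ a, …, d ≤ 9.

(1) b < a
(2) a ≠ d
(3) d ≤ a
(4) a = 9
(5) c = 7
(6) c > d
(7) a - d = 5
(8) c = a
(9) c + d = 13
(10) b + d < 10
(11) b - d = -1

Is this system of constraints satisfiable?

Unsatisfiable

Constraint 5 fixes c = 7 and constraint 4 fixes a = 9, but constraint 8 requires c = a. Since 7 ≠ 9, contradiction.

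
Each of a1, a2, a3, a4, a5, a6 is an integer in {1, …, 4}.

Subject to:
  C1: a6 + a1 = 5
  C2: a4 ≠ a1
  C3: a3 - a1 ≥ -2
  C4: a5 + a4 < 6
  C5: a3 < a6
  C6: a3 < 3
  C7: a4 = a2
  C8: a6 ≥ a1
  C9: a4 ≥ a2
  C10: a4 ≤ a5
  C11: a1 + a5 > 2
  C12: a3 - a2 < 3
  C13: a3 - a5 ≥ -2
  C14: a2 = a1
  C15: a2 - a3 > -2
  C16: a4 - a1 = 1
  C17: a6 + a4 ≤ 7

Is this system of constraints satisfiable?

From constraints 7 and 14, a4 = a2 = a1, so a4 = a1. But constraint 2 says a4 ≠ a1. Contradiction.

Unsatisfiable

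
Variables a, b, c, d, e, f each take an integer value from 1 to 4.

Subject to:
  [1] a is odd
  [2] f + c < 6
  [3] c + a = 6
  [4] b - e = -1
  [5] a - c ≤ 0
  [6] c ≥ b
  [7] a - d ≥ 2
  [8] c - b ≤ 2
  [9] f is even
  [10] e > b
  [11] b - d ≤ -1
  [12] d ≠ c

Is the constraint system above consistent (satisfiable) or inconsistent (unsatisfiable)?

Constraints 5, 7, 8, and 11 give d − b ≥ 1, b − c ≥ -2, c − a ≥ 0, a − d ≥ 2.
Adding all 4 inequalities: the left sides telescope to 0, and the right sides sum to 1 + (-2) + 0 + 2 = 1. So 0 ≥ 1, which is false.

Unsatisfiable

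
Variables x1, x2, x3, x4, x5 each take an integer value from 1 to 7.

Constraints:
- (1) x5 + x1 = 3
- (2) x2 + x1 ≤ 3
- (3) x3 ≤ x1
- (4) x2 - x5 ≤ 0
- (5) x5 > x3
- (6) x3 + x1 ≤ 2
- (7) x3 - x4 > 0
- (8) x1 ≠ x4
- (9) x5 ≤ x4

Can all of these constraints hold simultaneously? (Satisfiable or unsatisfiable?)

Unsatisfiable

Constraints 5, 7, and 9 give x4 < x3, x3 < x5, x5 ≤ x4. Chaining: x4 < x3 < x5 ≤ x4, which forces x4 < x4 — impossible.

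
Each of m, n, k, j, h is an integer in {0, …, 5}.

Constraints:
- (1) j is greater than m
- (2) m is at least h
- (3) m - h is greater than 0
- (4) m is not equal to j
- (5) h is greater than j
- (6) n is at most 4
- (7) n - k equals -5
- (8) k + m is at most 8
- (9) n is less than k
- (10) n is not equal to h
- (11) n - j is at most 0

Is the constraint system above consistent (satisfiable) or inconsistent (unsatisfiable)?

Constraints 1, 3, and 5 give h < m, m < j, j < h. Chaining: h < m < j < h, which forces h < h — impossible.

Unsatisfiable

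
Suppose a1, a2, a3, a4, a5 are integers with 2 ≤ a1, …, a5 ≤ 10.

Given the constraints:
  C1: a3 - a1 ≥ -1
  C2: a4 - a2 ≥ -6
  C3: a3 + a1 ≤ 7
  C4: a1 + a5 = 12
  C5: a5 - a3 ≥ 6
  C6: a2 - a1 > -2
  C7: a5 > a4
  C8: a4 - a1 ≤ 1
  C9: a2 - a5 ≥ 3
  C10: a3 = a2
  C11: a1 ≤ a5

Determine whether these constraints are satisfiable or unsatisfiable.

Unsatisfiable

Constraints 1, 2, 5, 8, and 9 give a3 − a1 ≥ -1, a1 − a4 ≥ -1, a4 − a2 ≥ -6, a2 − a5 ≥ 3, a5 − a3 ≥ 6.
Adding all 5 inequalities: the left sides telescope to 0, and the right sides sum to (-1) + (-1) + (-6) + 3 + 6 = 1. So 0 ≥ 1, which is false.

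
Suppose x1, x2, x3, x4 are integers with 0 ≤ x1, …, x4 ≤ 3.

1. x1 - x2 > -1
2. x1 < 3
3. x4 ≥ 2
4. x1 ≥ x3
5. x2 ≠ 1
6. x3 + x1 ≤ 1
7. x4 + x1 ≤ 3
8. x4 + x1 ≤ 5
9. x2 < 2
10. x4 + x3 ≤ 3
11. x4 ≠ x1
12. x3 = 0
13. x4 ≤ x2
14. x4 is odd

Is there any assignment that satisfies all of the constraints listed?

From constraints 3 and 13: x2 ≥ x4 and x4 ≥ 2, so x2 ≥ 2. From constraint 9: x2 ≤ 1. But 1 < 2, so no value of x2 works.

Unsatisfiable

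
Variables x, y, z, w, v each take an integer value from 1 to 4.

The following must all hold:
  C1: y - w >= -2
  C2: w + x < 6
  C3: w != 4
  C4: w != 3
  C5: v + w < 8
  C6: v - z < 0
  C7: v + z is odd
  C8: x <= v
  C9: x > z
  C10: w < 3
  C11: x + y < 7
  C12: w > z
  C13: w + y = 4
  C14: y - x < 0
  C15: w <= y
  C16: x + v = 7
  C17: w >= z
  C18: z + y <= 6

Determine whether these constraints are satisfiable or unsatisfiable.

Unsatisfiable

Constraints 6, 8, 12, 14, and 15 give y < x, x ≤ v, v < z, z < w, w ≤ y. Chaining: y < x ≤ v < z < w ≤ y, which forces y < y — impossible.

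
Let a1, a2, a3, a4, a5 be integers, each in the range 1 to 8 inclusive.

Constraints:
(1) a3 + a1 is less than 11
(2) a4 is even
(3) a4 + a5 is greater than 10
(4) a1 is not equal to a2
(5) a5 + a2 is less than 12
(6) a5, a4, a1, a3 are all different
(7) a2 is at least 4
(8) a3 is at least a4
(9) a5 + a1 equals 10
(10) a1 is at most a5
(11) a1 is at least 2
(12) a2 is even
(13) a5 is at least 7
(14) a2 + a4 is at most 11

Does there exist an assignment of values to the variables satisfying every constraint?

The assignment a1 = 3, a2 = 4, a3 = 6, a4 = 4, a5 = 7 works:
  constraint 1 holds since a3 + a1 = 9.
  constraint 3 holds since a4 + a5 = 11.
The rest check out directly.

Satisfiable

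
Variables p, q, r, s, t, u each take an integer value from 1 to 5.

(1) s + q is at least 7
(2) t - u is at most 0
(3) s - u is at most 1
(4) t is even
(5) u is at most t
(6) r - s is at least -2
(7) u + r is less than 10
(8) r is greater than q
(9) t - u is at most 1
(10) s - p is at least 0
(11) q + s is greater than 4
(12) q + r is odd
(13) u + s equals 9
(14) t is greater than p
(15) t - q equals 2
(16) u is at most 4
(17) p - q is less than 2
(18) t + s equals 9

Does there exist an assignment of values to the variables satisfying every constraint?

Take p = 3, q = 2, r = 3, s = 5, t = 4, u = 4. Then constraint 1: s + q = 7; constraint 2: t - u = 0, and every other listed constraint is also met.

Satisfiable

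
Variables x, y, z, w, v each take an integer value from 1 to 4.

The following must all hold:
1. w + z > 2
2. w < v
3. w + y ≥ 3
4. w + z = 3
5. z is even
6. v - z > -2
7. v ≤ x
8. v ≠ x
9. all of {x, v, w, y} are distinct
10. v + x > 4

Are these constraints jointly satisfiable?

Satisfiable

The assignment x = 4, y = 2, z = 2, w = 1, v = 3 works:
  constraint 1 holds since w + z = 3.
  constraint 3 holds since w + y = 3.
The rest check out directly.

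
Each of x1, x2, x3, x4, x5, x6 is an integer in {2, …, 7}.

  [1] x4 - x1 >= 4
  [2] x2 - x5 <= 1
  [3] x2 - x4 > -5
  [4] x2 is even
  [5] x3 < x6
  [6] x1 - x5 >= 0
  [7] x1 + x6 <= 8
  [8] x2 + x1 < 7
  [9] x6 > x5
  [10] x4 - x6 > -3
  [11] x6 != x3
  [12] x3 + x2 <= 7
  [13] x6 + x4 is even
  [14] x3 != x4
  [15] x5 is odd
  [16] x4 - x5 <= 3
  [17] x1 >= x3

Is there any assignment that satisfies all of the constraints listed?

Constraints 1, 6, and 16 give x4 − x1 ≥ 4, x1 − x5 ≥ 0, x5 − x4 ≥ -3.
Adding all 3 inequalities: the left sides telescope to 0, and the right sides sum to 4 + 0 + (-3) = 1. So 0 ≥ 1, which is false.

Unsatisfiable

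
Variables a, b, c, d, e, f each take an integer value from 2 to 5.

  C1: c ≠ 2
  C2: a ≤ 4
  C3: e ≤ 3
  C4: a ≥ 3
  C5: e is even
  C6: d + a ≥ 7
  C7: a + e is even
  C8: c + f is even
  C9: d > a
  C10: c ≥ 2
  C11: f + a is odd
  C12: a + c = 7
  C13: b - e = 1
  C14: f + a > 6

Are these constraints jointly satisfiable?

Try a = 4, b = 3, c = 3, d = 5, e = 2, f = 3.
Check constraint 6: d + a = 9; constraint 12: a + c = 7; constraint 13: b - e = 1. The remaining constraints are straightforward to verify.

Satisfiable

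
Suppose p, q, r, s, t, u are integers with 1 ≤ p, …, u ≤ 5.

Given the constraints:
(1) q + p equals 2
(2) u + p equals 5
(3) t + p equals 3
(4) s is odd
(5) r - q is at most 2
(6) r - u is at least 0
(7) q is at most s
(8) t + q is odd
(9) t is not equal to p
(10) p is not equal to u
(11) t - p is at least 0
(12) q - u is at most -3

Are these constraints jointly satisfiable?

Unsatisfiable

Constraints 5, 6, and 12 give u − q ≥ 3, q − r ≥ -2, r − u ≥ 0.
Adding all 3 inequalities: the left sides telescope to 0, and the right sides sum to 3 + (-2) + 0 = 1. So 0 ≥ 1, which is false.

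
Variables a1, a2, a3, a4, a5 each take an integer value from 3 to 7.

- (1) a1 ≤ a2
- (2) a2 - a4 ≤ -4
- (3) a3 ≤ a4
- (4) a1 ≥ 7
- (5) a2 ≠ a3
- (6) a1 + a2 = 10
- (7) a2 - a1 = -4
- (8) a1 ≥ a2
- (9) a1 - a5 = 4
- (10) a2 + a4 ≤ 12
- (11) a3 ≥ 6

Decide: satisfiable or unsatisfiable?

Unsatisfiable

From constraints 1 and 4: a2 ≥ a1 ≥ 7. From constraints 3 and 11: a4 ≥ a3 ≥ 6. Hence a2 + a4 ≥ 13. But constraint 10 requires a2 + a4 ≤ 12, and 12 < 13. Contradiction.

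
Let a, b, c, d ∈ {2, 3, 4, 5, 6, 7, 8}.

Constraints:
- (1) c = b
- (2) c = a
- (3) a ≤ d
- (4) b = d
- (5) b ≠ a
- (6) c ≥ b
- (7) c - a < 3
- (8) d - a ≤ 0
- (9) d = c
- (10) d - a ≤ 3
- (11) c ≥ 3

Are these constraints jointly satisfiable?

Unsatisfiable

From constraints 2, 4, and 9, b = d = c = a, so b = a. But constraint 5 says b ≠ a. Contradiction.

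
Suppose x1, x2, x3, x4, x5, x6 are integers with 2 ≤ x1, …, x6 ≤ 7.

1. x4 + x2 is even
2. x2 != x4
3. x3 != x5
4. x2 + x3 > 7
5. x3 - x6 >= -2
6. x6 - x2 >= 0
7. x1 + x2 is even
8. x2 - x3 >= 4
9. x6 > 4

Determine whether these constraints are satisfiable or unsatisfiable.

Unsatisfiable

Constraints 5, 6, and 8 give x2 − x3 ≥ 4, x3 − x6 ≥ -2, x6 − x2 ≥ 0.
Adding all 3 inequalities: the left sides telescope to 0, and the right sides sum to 4 + (-2) + 0 = 2. So 0 ≥ 2, which is false.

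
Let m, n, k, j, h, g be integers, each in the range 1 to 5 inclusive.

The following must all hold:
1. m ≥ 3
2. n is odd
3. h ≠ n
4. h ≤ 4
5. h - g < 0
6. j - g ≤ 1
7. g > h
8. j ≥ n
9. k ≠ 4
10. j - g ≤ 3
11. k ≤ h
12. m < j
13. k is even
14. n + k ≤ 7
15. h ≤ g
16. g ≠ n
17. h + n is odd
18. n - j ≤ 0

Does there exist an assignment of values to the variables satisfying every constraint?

Try m = 4, n = 5, k = 2, j = 5, h = 2, g = 4.
Check constraint 5: h - g = -2; constraint 6: j - g = 1. The remaining constraints are straightforward to verify.

Satisfiable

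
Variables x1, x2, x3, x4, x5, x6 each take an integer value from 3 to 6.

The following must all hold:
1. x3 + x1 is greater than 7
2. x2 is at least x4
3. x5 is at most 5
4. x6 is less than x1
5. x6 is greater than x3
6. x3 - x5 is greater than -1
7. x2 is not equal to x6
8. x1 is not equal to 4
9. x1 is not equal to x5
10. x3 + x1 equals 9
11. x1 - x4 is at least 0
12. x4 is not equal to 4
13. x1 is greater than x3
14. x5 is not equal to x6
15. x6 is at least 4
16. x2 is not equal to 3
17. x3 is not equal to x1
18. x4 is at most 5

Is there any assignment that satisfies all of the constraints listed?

Satisfiable

Try x1 = 6, x2 = 6, x3 = 3, x4 = 3, x5 = 3, x6 = 4.
Check constraint 1: x3 + x1 = 9; constraint 6: x3 - x5 = 0. The remaining constraints are straightforward to verify.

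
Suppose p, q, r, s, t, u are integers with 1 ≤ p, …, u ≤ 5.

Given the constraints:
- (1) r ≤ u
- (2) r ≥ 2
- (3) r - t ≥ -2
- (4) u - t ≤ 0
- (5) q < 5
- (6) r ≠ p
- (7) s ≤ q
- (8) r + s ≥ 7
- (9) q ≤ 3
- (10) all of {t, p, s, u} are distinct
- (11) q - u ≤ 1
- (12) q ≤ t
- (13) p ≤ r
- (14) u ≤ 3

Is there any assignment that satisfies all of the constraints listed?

Unsatisfiable

From constraints 1 and 14: r ≤ u ≤ 3. From constraints 7 and 9: s ≤ q ≤ 3. Hence r + s ≤ 6. But constraint 8 requires r + s ≥ 7, and 7 > 6. Contradiction.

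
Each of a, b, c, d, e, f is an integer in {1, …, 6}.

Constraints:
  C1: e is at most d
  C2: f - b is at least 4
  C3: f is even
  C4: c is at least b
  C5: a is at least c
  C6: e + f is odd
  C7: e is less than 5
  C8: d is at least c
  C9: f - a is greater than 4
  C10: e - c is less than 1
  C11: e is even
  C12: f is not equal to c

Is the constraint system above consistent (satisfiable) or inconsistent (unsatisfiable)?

Unsatisfiable

Constraint 11 makes e even and constraint 3 makes f even, so e + f must be even. Constraint 6 says e + f is odd — contradiction.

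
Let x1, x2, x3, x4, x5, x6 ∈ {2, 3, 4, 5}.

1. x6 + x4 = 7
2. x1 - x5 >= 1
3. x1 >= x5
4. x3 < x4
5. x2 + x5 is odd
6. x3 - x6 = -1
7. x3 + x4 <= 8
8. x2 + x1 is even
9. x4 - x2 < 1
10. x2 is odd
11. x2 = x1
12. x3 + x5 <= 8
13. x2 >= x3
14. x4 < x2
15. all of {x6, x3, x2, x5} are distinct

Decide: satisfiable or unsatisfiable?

The assignment x1 = 5, x2 = 5, x3 = 2, x4 = 4, x5 = 4, x6 = 3 works:
  constraint 1 holds since x6 + x4 = 7.
  constraint 2 holds since x1 - x5 = 1.
  constraint 6 holds since x3 - x6 = -1.
The rest check out directly.

Satisfiable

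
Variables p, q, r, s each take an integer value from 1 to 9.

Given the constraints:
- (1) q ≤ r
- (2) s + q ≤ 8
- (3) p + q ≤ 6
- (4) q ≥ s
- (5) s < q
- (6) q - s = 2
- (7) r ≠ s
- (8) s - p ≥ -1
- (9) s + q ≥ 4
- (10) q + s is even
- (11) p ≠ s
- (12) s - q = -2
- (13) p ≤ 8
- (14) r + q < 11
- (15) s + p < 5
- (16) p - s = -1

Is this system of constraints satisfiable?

The assignment p = 1, q = 4, r = 4, s = 2 works:
  constraint 2 holds since s + q = 6.
  constraint 3 holds since p + q = 5.
The rest check out directly.

Satisfiable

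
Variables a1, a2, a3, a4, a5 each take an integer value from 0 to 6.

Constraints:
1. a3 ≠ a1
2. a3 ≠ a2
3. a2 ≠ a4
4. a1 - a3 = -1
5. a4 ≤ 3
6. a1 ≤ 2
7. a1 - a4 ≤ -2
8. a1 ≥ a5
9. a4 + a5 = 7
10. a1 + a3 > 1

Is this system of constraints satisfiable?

Unsatisfiable

From constraint 5: a4 ≤ 3. From constraints 6 and 8: a5 ≤ a1 ≤ 2. Hence a4 + a5 ≤ 5. But constraint 9 requires a4 + a5 = 7, and 7 > 5. Contradiction.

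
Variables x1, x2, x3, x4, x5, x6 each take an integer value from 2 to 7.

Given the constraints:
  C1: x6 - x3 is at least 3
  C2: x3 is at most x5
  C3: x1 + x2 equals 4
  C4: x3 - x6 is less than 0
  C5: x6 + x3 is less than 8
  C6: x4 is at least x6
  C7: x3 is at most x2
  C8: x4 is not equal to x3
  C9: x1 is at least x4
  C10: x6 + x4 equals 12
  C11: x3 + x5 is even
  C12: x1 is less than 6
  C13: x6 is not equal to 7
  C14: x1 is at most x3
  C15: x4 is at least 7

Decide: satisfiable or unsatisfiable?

Unsatisfiable

From constraints 9 and 15: x1 ≥ x4 and x4 ≥ 7, so x1 ≥ 7. From constraint 12: x1 ≤ 5. But 5 < 7, so no value of x1 works.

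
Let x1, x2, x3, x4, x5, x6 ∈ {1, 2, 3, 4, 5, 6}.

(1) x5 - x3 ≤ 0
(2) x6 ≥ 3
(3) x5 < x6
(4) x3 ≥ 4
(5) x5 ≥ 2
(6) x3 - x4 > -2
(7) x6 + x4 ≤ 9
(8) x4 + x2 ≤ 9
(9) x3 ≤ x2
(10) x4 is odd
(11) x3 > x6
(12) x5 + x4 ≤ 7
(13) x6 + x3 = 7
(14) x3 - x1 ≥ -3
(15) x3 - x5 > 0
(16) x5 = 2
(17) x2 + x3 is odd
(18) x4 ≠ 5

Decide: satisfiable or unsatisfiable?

The assignment x1 = 6, x2 = 5, x3 = 4, x4 = 3, x5 = 2, x6 = 3 works:
  constraint 1 holds since x5 - x3 = -2.
  constraint 6 holds since x3 - x4 = 1.
  constraint 7 holds since x6 + x4 = 6.
The rest check out directly.

Satisfiable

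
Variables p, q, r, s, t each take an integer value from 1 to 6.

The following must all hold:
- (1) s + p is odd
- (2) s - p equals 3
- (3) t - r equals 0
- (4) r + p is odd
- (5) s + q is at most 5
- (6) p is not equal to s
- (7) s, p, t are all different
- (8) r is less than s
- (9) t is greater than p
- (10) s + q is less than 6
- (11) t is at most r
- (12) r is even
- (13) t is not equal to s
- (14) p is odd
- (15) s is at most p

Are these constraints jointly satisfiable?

Constraints 8, 9, 11, and 15 give p < t, t ≤ r, r < s, s ≤ p. Chaining: p < t ≤ r < s ≤ p, which forces p < p — impossible.

Unsatisfiable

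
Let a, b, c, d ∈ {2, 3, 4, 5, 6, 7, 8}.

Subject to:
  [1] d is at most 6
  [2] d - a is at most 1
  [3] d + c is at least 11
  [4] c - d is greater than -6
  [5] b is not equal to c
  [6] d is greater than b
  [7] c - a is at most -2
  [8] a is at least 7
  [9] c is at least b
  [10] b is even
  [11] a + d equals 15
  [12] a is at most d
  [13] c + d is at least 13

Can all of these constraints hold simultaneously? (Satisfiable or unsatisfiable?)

From constraints 8 and 12: d ≥ a and a ≥ 7, so d ≥ 7. From constraint 1: d ≤ 6. But 6 < 7, so no value of d works.

Unsatisfiable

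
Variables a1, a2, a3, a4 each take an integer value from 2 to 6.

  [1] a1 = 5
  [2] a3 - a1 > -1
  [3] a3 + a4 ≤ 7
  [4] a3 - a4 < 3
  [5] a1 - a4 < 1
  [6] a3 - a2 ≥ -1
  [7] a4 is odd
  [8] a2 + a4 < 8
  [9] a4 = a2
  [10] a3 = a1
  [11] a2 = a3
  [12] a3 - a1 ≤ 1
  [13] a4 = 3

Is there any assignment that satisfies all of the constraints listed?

Constraint 13 fixes a4 = 3 and constraint 1 fixes a1 = 5. Constraints 9, 10, and 11 give a4 = a2 = a3 = a1, so a4 = a1. But 3 ≠ 5 — contradiction.

Unsatisfiable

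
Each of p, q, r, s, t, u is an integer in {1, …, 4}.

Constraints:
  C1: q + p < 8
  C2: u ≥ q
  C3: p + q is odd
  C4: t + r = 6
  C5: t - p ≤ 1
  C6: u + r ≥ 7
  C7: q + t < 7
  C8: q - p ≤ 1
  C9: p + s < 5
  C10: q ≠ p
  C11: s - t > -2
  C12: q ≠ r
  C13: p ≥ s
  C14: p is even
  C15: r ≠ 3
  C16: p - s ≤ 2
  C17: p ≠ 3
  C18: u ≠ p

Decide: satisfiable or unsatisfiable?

Satisfiable

The assignment p = 2, q = 3, r = 4, s = 2, t = 2, u = 4 works:
  constraint 1 holds since q + p = 5.
  constraint 4 holds since t + r = 6.
  constraint 5 holds since t - p = 0.
The rest check out directly.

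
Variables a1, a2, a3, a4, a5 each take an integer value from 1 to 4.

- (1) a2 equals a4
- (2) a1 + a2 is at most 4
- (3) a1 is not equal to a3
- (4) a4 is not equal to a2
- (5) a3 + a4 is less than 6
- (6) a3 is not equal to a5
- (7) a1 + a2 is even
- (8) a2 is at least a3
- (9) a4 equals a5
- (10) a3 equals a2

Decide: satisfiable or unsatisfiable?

Unsatisfiable

From constraints 1, 9, and 10, a3 = a2 = a4 = a5, so a3 = a5. But constraint 6 says a3 ≠ a5. Contradiction.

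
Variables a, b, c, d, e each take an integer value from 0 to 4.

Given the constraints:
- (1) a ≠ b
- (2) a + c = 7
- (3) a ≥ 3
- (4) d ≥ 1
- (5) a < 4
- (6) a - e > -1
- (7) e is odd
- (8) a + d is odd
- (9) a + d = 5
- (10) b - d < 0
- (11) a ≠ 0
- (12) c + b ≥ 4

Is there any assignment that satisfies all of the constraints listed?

Satisfiable

Setting (a, b, c, d, e) = (3, 1, 4, 2, 1) satisfies everything: constraint 2: a + c = 7; constraint 6: a - e = 2; constraint 9: a + d = 5, and the others follow.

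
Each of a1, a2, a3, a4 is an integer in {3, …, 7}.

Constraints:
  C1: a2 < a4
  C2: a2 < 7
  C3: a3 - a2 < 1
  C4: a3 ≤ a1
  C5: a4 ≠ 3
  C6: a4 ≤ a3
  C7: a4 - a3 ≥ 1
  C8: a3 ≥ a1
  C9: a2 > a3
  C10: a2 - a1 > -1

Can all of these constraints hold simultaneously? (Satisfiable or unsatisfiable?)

Unsatisfiable

Constraints 1, 6, and 9 give a2 < a4, a4 ≤ a3, a3 < a2. Chaining: a2 < a4 ≤ a3 < a2, which forces a2 < a2 — impossible.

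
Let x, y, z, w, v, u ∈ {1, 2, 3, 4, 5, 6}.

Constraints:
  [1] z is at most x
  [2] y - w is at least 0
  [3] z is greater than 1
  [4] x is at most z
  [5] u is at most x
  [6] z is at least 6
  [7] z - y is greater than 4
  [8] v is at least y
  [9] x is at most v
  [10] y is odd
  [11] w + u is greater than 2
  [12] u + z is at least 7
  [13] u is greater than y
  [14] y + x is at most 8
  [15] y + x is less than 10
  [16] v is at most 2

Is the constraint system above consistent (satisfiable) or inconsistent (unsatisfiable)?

Unsatisfiable

From constraints 1 and 6: x ≥ z and z ≥ 6, so x ≥ 6. From constraints 9 and 16: x ≤ v and v ≤ 2, so x ≤ 2. But 2 < 6, so no value of x works.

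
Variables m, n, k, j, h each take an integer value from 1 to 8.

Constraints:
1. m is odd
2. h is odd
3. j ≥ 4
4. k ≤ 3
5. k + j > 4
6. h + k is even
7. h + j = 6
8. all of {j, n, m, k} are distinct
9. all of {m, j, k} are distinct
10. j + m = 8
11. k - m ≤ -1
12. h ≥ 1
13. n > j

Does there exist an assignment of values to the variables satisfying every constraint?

One satisfying assignment is m = 3, n = 8, k = 1, j = 5, h = 1.
For the less obvious constraints — constraint 5: k + j = 6; constraint 7: h + j = 6; constraint 10: j + m = 8 — and the others hold by inspection.

Satisfiable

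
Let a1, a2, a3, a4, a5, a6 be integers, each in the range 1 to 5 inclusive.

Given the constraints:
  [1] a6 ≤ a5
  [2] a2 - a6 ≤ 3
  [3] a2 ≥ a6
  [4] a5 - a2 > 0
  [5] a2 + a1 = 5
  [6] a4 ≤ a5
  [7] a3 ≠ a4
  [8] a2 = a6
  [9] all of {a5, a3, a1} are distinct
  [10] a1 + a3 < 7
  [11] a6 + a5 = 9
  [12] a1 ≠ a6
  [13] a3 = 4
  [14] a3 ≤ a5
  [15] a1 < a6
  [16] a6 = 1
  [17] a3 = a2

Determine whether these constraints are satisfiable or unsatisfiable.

Unsatisfiable

Constraint 13 fixes a3 = 4 and constraint 16 fixes a6 = 1. Constraints 8 and 17 give a3 = a2 = a6, so a3 = a6. But 4 ≠ 1 — contradiction.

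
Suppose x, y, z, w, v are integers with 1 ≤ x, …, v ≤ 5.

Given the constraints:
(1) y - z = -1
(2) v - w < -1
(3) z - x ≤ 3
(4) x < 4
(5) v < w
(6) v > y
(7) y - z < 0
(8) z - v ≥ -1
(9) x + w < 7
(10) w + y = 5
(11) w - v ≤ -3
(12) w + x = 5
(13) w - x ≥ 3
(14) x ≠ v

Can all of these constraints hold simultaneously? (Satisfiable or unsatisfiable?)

Constraints 3, 8, 11, and 13 give x − z ≥ -3, z − v ≥ -1, v − w ≥ 3, w − x ≥ 3.
Adding all 4 inequalities: the left sides telescope to 0, and the right sides sum to (-3) + (-1) + 3 + 3 = 2. So 0 ≥ 2, which is false.

Unsatisfiable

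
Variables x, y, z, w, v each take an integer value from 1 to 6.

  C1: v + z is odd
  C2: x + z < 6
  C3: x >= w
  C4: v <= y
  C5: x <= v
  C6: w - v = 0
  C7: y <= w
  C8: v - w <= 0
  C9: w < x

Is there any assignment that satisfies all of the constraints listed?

Unsatisfiable

Constraints 4, 5, 7, and 9 give x ≤ v, v ≤ y, y ≤ w, w < x. Chaining: x ≤ v ≤ y ≤ w < x, which forces x < x — impossible.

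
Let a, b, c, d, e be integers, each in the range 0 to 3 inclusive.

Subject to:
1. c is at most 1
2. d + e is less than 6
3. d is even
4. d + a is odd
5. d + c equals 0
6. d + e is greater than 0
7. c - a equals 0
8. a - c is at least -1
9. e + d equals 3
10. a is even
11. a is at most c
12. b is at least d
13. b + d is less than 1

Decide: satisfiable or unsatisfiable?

Unsatisfiable

Constraint 3 makes d even and constraint 10 makes a even, so d + a must be even. Constraint 4 says d + a is odd — contradiction.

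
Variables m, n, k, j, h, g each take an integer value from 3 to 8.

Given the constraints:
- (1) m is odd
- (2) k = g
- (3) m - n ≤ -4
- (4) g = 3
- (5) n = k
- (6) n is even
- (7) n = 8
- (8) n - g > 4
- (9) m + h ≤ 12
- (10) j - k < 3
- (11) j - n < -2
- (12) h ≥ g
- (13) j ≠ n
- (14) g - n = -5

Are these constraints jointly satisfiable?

Constraint 7 fixes n = 8 and constraint 4 fixes g = 3. Constraints 2 and 5 give n = k = g, so n = g. But 8 ≠ 3 — contradiction.

Unsatisfiable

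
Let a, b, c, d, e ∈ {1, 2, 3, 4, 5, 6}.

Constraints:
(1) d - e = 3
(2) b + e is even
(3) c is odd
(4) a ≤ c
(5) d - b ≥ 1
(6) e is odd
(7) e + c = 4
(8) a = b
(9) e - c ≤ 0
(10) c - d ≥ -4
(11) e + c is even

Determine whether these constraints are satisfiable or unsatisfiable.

Satisfiable

Try a = 3, b = 3, c = 3, d = 4, e = 1.
Check constraint 1: d - e = 3; constraint 5: d - b = 1; constraint 7: e + c = 4. The remaining constraints are straightforward to verify.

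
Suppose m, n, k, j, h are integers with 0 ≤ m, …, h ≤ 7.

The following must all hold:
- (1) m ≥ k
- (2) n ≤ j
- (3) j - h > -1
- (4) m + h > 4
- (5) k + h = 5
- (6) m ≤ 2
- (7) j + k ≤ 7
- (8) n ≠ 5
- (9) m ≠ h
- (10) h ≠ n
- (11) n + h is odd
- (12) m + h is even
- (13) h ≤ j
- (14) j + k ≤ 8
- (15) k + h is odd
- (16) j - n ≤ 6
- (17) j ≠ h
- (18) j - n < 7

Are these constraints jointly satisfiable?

Setting (m, n, k, j, h) = (1, 2, 0, 7, 5) satisfies everything: constraint 3: j - h = 2; constraint 4: m + h = 6; constraint 5: k + h = 5, and the others follow.

Satisfiable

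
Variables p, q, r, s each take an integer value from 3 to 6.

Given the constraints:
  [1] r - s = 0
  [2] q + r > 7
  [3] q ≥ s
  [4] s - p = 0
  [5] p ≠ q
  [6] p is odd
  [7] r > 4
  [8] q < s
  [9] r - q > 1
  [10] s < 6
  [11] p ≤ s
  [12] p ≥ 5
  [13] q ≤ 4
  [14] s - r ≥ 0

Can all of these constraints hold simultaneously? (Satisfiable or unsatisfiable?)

Unsatisfiable

From constraints 11 and 12: s ≥ p and p ≥ 5, so s ≥ 5. From constraints 3 and 13: s ≤ q and q ≤ 4, so s ≤ 4. But 4 < 5, so no value of s works.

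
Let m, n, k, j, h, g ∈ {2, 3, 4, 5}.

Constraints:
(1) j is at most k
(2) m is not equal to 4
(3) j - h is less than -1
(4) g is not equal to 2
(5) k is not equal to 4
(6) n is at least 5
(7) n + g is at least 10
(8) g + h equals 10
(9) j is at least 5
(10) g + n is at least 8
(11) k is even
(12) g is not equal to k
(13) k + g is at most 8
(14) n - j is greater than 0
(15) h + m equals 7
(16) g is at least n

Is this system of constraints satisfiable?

From constraints 1 and 9: k ≥ j ≥ 5. From constraints 6 and 16: g ≥ n ≥ 5. Hence k + g ≥ 10. But constraint 13 requires k + g ≤ 8, and 8 < 10. Contradiction.

Unsatisfiable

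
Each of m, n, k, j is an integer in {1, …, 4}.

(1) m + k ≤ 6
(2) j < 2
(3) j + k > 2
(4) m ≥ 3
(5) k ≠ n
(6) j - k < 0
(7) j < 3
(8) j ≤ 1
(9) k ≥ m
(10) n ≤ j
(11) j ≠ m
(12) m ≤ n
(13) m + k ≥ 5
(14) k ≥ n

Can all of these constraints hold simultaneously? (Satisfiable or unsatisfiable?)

Unsatisfiable

From constraints 4 and 12: n ≥ m and m ≥ 3, so n ≥ 3. From constraints 8 and 10: n ≤ j and j ≤ 1, so n ≤ 1. But 1 < 3, so no value of n works.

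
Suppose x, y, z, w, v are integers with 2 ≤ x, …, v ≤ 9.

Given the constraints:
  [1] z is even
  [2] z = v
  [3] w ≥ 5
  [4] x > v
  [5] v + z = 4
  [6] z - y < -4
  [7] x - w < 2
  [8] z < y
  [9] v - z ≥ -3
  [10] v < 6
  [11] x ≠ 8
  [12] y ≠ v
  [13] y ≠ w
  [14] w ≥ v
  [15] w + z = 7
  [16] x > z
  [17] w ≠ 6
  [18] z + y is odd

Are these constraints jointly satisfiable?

Satisfiable

One satisfying assignment is x = 4, y = 7, z = 2, w = 5, v = 2.
For the less obvious constraints — constraint 5: v + z = 4; constraint 6: z - y = -5 — and the others hold by inspection.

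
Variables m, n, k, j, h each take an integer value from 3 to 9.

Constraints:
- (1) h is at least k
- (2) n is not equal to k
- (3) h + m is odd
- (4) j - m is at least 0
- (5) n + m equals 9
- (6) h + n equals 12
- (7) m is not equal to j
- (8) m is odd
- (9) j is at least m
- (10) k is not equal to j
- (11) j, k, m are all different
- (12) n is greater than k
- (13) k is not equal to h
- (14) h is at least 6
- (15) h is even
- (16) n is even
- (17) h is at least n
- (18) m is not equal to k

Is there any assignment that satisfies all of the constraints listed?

Satisfiable

One satisfying assignment is m = 3, n = 6, k = 4, j = 6, h = 6.
For the less obvious constraints — constraint 4: j - m = 3; constraint 5: n + m = 9 — and the others hold by inspection.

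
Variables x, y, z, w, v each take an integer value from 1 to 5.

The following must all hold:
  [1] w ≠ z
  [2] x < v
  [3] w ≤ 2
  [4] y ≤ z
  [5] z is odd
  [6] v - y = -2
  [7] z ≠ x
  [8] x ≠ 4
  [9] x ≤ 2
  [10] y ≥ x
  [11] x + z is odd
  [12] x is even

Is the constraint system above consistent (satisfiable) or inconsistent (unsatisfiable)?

Try x = 2, y = 5, z = 5, w = 1, v = 3.
Check constraint 5: z = 5 is odd; constraint 6: v - y = -2; constraint 11: x + z = 7 is odd. The remaining constraints are straightforward to verify.

Satisfiable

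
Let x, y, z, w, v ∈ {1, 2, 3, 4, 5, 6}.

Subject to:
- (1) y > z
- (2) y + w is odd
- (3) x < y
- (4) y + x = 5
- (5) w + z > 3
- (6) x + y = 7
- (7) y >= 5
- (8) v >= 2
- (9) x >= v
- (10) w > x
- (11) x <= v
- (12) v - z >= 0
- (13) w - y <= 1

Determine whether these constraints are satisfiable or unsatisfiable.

Unsatisfiable

From constraint 7: y ≥ 5. From constraints 8 and 9: x ≥ v ≥ 2. Hence y + x ≥ 7. But constraint 4 requires y + x = 5, and 5 < 7. Contradiction.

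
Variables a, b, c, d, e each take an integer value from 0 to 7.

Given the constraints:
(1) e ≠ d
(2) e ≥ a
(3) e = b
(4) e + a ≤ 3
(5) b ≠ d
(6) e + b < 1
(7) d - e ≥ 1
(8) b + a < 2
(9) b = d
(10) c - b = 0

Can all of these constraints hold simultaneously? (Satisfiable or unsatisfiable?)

Unsatisfiable

From constraints 3 and 9, e = b = d, so e = d. But constraint 1 says e ≠ d. Contradiction.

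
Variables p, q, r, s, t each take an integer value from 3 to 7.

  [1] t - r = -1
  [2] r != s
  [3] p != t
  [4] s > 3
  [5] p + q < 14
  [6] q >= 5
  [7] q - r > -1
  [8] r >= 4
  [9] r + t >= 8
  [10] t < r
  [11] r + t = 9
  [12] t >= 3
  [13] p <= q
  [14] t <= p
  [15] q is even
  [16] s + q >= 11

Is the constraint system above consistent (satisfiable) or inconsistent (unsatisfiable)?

Take p = 5, q = 6, r = 5, s = 7, t = 4. Then constraint 1: t - r = -1; constraint 5: p + q = 11, and every other listed constraint is also met.

Satisfiable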